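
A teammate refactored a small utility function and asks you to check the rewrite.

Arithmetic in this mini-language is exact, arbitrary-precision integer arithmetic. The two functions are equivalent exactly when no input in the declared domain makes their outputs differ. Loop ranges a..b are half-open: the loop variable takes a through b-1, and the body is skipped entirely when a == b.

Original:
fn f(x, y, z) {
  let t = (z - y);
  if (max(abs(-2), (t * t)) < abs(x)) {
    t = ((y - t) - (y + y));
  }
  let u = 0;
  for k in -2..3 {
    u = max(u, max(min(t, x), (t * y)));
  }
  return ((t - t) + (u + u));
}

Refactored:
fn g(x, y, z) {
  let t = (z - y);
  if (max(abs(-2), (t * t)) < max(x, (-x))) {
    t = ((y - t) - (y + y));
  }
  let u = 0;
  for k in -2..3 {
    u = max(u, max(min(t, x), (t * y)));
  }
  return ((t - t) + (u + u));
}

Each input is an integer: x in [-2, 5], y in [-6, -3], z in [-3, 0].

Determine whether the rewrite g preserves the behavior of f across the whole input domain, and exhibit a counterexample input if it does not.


Reading the diff, among the changes: min/max/abs usage differs.
Spot check at x=1, y=-5, z=-2 — f: t becomes 3; next (max(abs(-2), (t * t)) < abs(x)) evaluates to false; next u becomes 0; next at k=-2:; next u becomes 1; next at k=-1:; next u becomes 1; next at k=0:; next u becomes 1; next at k=1:; next u becomes 1; next at k=2:; next u becomes 1; next final value 2. g: t becomes 3; next (max(abs(-2), (t * t)) < max(x, (-x))) evaluates to false; next u becomes 0; next at k=-2:; next u becomes 1; next at k=-1:; next u becomes 1; next at k=0:; next u becomes 1; next at k=1:; next u becomes 1; next at k=2:; next u becomes 1; next final value 2. Both give 2.
Every one of the 128 inputs gives matching results.
verdict: equivalent


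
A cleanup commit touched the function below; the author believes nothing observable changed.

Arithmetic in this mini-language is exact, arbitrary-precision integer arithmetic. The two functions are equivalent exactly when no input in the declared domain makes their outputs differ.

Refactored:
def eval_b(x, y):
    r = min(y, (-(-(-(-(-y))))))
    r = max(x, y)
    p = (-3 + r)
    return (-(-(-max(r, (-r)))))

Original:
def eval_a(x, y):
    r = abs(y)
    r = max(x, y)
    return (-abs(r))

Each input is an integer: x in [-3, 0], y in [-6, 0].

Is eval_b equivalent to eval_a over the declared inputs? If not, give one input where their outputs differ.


One difference looks behavioral, but it never changes the outcome for any declared input.
One worked example (x=0, y=-3) — eval_a: r = 3; r = 0; return 0; eval_b: r = -3; r = 0; p = -3; return 0; agreement on 0.
Sweeping the whole domain (28 inputs) finds no disagreement.
verdict: equivalent


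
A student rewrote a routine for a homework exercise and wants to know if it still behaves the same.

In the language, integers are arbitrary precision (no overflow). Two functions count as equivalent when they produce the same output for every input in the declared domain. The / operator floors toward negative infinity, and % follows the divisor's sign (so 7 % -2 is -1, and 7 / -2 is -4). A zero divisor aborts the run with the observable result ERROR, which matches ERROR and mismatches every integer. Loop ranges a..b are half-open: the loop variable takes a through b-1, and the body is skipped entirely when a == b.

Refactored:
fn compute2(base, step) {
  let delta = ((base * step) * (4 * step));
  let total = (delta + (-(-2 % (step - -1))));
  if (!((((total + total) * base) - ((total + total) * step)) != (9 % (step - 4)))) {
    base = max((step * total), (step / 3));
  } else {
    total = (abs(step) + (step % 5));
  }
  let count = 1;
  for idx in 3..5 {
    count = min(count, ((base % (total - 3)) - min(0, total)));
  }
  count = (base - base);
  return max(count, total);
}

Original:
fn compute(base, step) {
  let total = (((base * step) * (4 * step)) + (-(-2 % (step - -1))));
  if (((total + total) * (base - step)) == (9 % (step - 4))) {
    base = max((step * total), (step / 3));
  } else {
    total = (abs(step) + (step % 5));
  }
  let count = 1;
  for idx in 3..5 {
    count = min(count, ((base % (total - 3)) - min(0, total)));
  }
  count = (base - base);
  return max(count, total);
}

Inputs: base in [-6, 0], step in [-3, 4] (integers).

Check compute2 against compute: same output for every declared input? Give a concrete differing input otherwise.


The two are interchangeable: boolean connective usage differs; local variable names differ; comparison usage differs; arithmetic usage differs; statement counts differ, and every declared input agrees.
Spot check at base=-1, step=-3 — compute: total := -36 | (((total + total) * (base - step)) == (9 % (step - 4))): false | total := 5 | count := 1 | iter idx=3: | count := 1 | iter idx=4: | count := 1 | count := 0 | result 5. compute2: delta := -36 | total := -36 | (!((((total + total) * base) - ((total + total) * step)) != (9 % (step - 4)))): false | total := 5 | count := 1 | iter idx=3: | count := 1 | iter idx=4: | count := 1 | count := 0 | result 5. Both give 5.
Across all 56 domain points the two functions coincide.
verdict: equivalent


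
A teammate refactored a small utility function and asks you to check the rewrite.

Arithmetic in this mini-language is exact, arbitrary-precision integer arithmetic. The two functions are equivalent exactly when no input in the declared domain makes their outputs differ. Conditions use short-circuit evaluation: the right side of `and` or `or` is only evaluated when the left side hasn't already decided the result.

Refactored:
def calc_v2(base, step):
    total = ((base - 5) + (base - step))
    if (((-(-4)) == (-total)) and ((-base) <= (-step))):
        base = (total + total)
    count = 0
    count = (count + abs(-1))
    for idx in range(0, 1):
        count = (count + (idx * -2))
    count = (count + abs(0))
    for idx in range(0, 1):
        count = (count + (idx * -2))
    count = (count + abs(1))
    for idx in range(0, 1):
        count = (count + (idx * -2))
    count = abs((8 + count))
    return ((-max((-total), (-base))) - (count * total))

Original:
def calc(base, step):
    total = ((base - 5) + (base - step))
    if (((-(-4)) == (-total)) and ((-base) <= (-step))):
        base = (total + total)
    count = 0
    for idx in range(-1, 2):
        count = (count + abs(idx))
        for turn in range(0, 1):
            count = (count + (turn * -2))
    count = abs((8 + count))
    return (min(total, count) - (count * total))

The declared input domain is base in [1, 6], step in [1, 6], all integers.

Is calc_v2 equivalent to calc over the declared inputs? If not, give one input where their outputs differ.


Take base=1, step=1.
calc: total becomes -4; next (((-(-4)) == (-total)) and ((-base) <= (-step))) evaluates to true; next base becomes -8; next count becomes 0; next at idx=-1:; next count becomes 1; next at turn=0:; next count becomes 1; next at idx=0:; next count becomes 1; next at turn=0:; next count becomes 1; next at idx=1:; next count becomes 2; next at turn=0:; next count becomes 2; next count becomes 10; next final value 36
calc_v2: total becomes -4; next (((-(-4)) == (-total)) and ((-base) <= (-step))) evaluates to true; next base becomes -8; next count becomes 0; next count becomes 1; next at idx=0:; next count becomes 1; next count becomes 1; next at idx=0:; next count becomes 1; next count becomes 2; next at idx=0:; next count becomes 2; next count becomes 10; next final value 32
36 vs 32 — the two versions disagree here.
verdict: not equivalent; witness: base=1, step=1


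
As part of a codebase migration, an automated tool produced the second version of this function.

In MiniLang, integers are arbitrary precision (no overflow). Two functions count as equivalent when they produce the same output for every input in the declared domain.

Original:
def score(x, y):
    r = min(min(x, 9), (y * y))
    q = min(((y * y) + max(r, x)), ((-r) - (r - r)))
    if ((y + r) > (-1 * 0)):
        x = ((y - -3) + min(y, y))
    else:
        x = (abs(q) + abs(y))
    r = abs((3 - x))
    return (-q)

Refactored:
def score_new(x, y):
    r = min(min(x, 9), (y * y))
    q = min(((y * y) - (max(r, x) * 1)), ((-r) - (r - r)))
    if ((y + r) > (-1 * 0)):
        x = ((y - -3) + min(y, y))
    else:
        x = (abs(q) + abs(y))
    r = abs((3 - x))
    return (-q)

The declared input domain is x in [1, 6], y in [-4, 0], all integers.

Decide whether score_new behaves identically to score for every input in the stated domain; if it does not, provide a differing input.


x=1, y=0 yields 0 from score but 1 from score_new.
verdict: not equivalent; witness: x=1, y=0


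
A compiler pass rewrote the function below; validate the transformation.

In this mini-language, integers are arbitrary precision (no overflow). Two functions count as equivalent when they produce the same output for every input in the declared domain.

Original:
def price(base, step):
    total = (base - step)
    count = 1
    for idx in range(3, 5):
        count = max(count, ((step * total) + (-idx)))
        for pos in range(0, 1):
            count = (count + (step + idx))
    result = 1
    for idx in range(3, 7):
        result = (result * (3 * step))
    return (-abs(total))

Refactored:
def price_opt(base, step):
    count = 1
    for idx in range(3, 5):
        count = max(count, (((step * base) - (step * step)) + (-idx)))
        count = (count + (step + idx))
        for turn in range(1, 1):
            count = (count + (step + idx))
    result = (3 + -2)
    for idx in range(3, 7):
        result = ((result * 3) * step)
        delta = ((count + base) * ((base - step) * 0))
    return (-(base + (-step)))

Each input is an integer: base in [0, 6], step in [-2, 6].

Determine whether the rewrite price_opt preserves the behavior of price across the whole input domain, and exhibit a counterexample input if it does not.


There is a counterexample at base=0, step=1: -1 on one side, 1 on the other.
price: total := -1 | count := 1 | iter idx=3: | count := 1 | iter pos=0: | count := 5 | iter idx=4: | count := 5 | iter pos=0: | count := 10 | result := 1 | iter idx=3: | result := 3 | iter idx=4: | result := 9 | iter idx=5: | result := 27 | iter idx=6: | result := 81 | result -1
price_opt: count := 1 | iter idx=3: | count := 1 | count := 5 | loop over turn: empty range | iter idx=4: | count := 5 | count := 10 | loop over turn: empty range | result := 1 | iter idx=3: | result := 3 | delta := 0 | iter idx=4: | result := 9 | delta := 0 | iter idx=5: | result := 27 | delta := 0 | iter idx=6: | result := 81 | delta := 0 | result 1
verdict: not equivalent; witness: base=0, step=1


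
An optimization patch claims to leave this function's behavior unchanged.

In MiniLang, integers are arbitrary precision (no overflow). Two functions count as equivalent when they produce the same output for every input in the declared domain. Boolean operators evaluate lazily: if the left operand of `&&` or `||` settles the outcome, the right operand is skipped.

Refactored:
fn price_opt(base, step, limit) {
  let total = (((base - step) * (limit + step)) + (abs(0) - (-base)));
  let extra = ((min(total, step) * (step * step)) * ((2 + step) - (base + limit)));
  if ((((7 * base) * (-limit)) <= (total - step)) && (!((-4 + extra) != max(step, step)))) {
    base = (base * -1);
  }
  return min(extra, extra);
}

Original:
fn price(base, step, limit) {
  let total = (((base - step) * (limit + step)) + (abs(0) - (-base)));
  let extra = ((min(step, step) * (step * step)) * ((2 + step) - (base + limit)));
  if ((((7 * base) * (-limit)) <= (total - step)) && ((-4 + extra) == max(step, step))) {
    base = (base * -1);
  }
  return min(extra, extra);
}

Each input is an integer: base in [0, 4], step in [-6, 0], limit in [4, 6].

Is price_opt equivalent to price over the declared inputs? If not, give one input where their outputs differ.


Evaluate both at base=0, step=-6, limit=4.
price: total=-12, then extra=1728, then ((((7 * base) * (-limit)) <= (total - step)) && ((-4 + extra) == max(step, step))) is false, then returns 1728
price_opt: total=-12, then extra=3456, then ((((7 * base) * (-limit)) <= (total - step)) && (!((-4 + extra) != max(step, step)))) is false, then returns 3456
1728 != 3456, so the rewrite changes behavior.
verdict: not equivalent; witness: base=0, step=-6, limit=4


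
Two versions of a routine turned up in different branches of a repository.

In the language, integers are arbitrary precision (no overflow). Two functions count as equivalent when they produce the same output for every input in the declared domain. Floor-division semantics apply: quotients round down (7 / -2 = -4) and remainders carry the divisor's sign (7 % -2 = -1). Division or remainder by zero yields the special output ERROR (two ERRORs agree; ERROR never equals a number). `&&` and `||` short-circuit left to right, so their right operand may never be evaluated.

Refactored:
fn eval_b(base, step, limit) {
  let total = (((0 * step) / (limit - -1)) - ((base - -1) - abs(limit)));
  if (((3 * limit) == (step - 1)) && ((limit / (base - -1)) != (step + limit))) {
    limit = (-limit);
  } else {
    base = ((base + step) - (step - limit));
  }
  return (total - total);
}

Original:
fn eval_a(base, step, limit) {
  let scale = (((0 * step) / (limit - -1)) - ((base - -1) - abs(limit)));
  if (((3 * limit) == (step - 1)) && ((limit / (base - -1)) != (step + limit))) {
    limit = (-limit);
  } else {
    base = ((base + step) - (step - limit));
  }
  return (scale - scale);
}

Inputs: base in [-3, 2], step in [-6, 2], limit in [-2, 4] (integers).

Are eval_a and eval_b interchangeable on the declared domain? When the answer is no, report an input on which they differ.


Although local variable names differ, 378/378 inputs agree.
verdict: equivalent


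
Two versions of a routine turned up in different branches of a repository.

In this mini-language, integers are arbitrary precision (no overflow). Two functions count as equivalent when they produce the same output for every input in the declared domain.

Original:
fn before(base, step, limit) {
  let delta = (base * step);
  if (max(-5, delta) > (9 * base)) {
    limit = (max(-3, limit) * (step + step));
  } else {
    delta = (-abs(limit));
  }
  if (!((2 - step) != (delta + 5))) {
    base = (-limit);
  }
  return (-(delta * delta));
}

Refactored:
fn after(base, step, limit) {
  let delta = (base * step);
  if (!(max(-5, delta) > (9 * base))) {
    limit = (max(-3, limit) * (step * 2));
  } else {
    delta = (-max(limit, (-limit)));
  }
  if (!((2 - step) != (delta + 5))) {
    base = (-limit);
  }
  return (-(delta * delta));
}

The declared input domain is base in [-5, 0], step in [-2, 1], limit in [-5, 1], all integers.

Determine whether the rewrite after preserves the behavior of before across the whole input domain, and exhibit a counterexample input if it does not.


The rewrite breaks on base=-5, step=-2, limit=-5, where the results are -100 and -25.
before: delta=10, then (max(-5, delta) > (9 * base)) is true, then limit=12, then (!((2 - step) != (delta + 5))) is false, then returns -100
after: delta=10, then (!(max(-5, delta) > (9 * base))) is false, then delta=-5, then (!((2 - step) != (delta + 5))) is false, then returns -25
verdict: not equivalent; witness: base=-5, step=-2, limit=-5


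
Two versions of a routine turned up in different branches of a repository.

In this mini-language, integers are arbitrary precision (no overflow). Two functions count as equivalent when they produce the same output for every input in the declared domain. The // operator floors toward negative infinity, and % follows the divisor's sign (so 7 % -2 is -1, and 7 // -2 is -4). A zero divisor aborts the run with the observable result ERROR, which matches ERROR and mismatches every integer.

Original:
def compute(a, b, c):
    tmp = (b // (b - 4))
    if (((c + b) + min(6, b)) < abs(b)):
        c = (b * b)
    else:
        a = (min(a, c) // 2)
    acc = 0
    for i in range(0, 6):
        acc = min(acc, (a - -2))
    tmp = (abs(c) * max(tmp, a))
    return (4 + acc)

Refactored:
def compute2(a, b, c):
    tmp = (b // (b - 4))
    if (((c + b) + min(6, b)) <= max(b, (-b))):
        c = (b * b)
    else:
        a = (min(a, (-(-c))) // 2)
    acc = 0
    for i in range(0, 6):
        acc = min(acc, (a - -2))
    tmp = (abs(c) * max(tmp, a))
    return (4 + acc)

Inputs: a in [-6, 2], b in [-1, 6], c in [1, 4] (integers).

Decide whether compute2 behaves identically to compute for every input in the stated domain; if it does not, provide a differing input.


At a=-6, b=-1, c=3: compute gives 3, compute2 gives 0.
verdict: not equivalent; witness: a=-6, b=-1, c=3


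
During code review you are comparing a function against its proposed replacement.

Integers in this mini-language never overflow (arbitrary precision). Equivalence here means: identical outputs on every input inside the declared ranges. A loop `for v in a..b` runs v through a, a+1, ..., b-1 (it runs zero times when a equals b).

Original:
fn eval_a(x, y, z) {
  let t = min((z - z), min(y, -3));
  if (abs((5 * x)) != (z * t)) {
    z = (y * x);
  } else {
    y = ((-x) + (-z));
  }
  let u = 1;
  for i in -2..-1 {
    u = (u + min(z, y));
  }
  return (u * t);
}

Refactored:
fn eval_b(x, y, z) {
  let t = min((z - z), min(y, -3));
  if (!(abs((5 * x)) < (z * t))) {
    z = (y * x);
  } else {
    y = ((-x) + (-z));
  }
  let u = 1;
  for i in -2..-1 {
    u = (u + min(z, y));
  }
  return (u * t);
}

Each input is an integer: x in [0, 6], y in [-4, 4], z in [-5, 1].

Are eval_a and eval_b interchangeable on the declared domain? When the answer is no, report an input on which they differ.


The rewrite breaks on x=0, y=-4, z=-5, where the results are 12 and 16.
eval_a: t := -4 | (abs((5 * x)) != (z * t)): true | z := 0 | u := 1 | iter i=-2: | u := -3 | result 12
eval_b: t := -4 | (!(abs((5 * x)) < (z * t))): false | y := 5 | u := 1 | iter i=-2: | u := -4 | result 16
verdict: not equivalent; witness: x=0, y=-4, z=-5


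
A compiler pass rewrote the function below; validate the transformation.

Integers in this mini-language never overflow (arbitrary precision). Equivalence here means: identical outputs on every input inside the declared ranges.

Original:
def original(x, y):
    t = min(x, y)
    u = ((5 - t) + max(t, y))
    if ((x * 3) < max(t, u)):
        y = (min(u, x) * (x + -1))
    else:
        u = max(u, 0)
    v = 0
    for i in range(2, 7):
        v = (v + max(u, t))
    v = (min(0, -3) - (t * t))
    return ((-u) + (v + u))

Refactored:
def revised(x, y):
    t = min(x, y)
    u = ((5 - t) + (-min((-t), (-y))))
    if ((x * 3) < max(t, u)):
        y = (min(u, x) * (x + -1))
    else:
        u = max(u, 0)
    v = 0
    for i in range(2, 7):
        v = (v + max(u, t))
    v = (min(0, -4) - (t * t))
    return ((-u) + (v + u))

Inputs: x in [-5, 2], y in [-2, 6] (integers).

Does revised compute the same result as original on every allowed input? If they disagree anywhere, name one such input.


Evaluate both at x=-5, y=-2.
original: t := -5 | u := 8 | ((x * 3) < max(t, u)): true | y := 30 | v := 0 | iter i=2: | v := 8 | iter i=3: | v := 16 | iter i=4: | v := 24 | iter i=5: | v := 32 | iter i=6: | v := 40 | v := -28 | result -28
revised: t := -5 | u := 8 | ((x * 3) < max(t, u)): true | y := 30 | v := 0 | iter i=2: | v := 8 | iter i=3: | v := 16 | iter i=4: | v := 24 | iter i=5: | v := 32 | iter i=6: | v := 40 | v := -29 | result -29
-28 vs -29 — the two versions disagree here.
verdict: not equivalent; witness: x=-5, y=-2


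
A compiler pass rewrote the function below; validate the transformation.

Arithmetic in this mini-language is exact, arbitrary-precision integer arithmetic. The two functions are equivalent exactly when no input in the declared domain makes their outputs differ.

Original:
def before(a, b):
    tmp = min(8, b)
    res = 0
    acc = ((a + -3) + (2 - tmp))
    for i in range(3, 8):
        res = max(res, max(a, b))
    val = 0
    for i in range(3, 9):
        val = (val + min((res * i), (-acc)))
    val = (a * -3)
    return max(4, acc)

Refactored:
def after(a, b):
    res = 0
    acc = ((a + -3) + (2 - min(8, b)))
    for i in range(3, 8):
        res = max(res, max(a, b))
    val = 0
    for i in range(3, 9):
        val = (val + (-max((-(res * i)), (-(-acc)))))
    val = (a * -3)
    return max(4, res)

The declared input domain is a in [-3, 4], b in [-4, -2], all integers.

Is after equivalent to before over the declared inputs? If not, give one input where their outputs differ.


Take a=2, b=-4.
before: tmp = -4; res = 0; acc = 5; [i=3]; res = 2; [i=4]; res = 2; [i=5]; res = 2; [i=6]; res = 2; [i=7]; res = 2; val = 0; [i=3]; val = -5; [i=4]; val = -10; [i=5]; val = -15; [i=6]; val = -20; [i=7]; val = -25; [i=8]; val = -30; val = -6; return 5
after: res = 0; acc = 5; [i=3]; res = 2; [i=4]; res = 2; [i=5]; res = 2; [i=6]; res = 2; [i=7]; res = 2; val = 0; [i=3]; val = -5; [i=4]; val = -10; [i=5]; val = -15; [i=6]; val = -20; [i=7]; val = -25; [i=8]; val = -30; val = -6; return 4
5 against 4: the behavior changed.
verdict: not equivalent; witness: a=2, b=-4


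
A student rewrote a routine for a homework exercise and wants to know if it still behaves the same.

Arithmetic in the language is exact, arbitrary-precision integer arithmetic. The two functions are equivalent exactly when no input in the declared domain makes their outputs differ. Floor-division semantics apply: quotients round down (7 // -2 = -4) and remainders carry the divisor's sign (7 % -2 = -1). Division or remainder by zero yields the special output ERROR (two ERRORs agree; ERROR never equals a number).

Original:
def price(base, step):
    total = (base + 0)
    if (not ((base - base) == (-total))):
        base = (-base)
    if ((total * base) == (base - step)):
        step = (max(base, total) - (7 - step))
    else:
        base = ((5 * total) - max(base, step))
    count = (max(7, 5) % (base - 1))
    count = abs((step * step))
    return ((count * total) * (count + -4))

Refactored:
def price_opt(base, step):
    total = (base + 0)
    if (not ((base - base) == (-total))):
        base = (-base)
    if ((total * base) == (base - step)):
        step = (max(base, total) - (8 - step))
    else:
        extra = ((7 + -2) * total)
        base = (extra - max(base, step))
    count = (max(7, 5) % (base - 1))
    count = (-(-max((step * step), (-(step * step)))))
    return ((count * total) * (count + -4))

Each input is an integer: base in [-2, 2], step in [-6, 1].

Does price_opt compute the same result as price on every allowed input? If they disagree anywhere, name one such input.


At base=1, step=0: price gives 1152, price_opt gives 2205.
verdict: not equivalent; witness: base=1, step=0


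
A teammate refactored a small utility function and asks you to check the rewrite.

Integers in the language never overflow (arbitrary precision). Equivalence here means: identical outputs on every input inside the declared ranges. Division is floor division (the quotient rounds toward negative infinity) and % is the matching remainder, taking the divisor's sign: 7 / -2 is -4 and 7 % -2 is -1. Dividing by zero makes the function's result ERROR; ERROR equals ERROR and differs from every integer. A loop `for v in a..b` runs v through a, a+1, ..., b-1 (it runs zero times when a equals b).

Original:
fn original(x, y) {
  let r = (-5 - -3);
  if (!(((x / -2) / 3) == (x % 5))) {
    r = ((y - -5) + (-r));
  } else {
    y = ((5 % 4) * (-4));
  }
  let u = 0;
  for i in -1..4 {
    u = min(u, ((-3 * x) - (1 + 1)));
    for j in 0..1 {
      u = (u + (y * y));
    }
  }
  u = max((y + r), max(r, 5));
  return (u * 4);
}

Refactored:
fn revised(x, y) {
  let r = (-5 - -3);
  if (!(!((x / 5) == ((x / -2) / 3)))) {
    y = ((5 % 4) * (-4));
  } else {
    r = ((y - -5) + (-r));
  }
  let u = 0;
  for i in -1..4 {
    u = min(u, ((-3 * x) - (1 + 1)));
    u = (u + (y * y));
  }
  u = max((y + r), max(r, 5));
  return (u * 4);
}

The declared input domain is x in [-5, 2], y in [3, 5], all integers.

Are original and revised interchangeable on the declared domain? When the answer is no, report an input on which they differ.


Try x=-5, y=3.
original: r = -2; (!(((x / -2) / 3) == (x % 5))) -> false; y = -4; u = 0; [i=-1]; u = 0; [j=0]; u = 16; [i=0]; u = 13; [j=0]; u = 29; [i=1]; u = 13; [j=0]; u = 29; [i=2]; u = 13; [j=0]; u = 29; [i=3]; u = 13; [j=0]; u = 29; u = 5; return 20
revised: r = -2; (!(!((x / 5) == ((x / -2) / 3)))) -> false; r = 10; u = 0; [i=-1]; u = 0; u = 9; [i=0]; u = 9; u = 18; [i=1]; u = 13; u = 22; [i=2]; u = 13; u = 22; [i=3]; u = 13; u = 22; u = 13; return 52
20 against 52: the behavior changed.
verdict: not equivalent; witness: x=-5, y=3


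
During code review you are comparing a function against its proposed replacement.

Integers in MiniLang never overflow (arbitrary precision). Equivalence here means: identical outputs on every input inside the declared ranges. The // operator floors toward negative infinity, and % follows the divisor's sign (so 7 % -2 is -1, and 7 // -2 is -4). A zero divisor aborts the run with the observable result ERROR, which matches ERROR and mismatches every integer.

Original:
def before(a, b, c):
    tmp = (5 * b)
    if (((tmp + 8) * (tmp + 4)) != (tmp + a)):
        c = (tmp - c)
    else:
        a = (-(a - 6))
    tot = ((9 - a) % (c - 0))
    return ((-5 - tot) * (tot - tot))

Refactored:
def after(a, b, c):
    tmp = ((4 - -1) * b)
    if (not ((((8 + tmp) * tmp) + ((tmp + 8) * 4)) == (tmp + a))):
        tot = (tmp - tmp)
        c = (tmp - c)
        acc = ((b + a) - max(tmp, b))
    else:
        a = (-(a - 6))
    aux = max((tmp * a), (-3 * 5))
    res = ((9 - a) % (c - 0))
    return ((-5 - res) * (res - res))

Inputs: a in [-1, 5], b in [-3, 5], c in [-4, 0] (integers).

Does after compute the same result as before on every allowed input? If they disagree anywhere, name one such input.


The two are interchangeable: local variable names differ, and constant usage differs, and arithmetic usage differs, and min/max/abs usage differs, and statement counts differ, and comparison usage differs, and boolean connective usage differs, and every declared input agrees.
One worked example (a=4, b=1, c=0) — before: tmp becomes 5; next (((tmp + 8) * (tmp + 4)) != (tmp + a)) evaluates to true; next c becomes 5; next tot becomes 0; next final value 0; after: tmp becomes 5; next (not ((((8 + tmp) * tmp) + ((tmp + 8) * 4)) == (tmp + a))) evaluates to true; next tot becomes 0; next c becomes 5; next acc becomes 0; next aux becomes 20; next res becomes 0; next final value 0; agreement on 0.
An exhaustive pass over the 315 declared inputs shows identical outputs.
verdict: equivalent


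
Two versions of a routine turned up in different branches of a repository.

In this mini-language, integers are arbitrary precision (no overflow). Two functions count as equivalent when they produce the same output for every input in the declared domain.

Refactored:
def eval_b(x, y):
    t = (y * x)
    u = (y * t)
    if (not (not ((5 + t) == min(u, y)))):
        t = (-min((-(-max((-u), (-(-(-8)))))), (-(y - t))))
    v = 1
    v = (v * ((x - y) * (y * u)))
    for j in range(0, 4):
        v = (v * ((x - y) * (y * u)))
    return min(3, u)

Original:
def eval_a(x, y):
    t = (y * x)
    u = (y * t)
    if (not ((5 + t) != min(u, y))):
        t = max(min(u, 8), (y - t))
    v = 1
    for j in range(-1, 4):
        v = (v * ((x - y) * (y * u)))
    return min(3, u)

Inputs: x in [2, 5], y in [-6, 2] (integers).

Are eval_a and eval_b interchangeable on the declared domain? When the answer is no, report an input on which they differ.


Side by side, the visible changes include: statement counts differ, plus loop structure differs, plus comparison usage differs, plus boolean connective usage differs, plus arithmetic usage differs.
Spot check at x=4, y=-4 — eval_a: t=-16, then u=64, then (not ((5 + t) != min(u, y))) is false, then v=1, then (j=-1), then v=-2048, then (j=0), then v=4194304, then (j=1), then v=-8589934592, then (j=2), then v=17592186044416, then (j=3), then v=-36028797018963968, then returns 3. eval_b: t=-16, then u=64, then (not (not ((5 + t) == min(u, y)))) is false, then v=1, then v=-2048, then (j=0), then v=4194304, then (j=1), then v=-8589934592, then (j=2), then v=17592186044416, then (j=3), then v=-36028797018963968, then returns 3. Both give 3.
Checked all 36 inputs in the declared domain: the outputs agree on every one.
verdict: equivalent


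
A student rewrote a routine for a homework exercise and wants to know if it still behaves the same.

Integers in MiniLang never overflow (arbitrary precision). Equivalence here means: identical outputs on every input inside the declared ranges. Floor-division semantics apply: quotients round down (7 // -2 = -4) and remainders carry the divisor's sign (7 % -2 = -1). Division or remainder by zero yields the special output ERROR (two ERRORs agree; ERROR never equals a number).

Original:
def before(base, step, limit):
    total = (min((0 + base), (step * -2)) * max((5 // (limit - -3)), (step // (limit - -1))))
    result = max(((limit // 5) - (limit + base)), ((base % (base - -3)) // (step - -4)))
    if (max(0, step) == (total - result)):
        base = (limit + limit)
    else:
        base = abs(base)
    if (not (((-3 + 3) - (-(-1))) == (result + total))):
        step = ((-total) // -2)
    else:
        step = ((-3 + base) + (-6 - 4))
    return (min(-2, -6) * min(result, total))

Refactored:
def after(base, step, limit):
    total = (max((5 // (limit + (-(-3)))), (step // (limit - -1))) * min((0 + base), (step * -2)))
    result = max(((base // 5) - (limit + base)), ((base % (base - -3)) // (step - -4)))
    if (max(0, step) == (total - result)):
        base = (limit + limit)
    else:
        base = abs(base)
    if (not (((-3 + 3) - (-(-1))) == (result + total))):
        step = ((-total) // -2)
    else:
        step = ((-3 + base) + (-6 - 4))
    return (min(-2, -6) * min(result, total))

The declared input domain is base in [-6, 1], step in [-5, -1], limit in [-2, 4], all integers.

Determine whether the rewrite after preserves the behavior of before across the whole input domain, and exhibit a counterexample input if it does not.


There is a counterexample at base=1, step=-5, limit=-2: 0 on one side, -6 on the other.
before: total := 5 | result := 0 | (max(0, step) == (total - result)): false | base := 1 | (not (((-3 + 3) - (-(-1))) == (result + total))): true | step := 2 | result 0
after: total := 5 | result := 1 | (max(0, step) == (total - result)): false | base := 1 | (not (((-3 + 3) - (-(-1))) == (result + total))): true | step := 2 | result -6
verdict: not equivalent; witness: base=1, step=-5, limit=-2


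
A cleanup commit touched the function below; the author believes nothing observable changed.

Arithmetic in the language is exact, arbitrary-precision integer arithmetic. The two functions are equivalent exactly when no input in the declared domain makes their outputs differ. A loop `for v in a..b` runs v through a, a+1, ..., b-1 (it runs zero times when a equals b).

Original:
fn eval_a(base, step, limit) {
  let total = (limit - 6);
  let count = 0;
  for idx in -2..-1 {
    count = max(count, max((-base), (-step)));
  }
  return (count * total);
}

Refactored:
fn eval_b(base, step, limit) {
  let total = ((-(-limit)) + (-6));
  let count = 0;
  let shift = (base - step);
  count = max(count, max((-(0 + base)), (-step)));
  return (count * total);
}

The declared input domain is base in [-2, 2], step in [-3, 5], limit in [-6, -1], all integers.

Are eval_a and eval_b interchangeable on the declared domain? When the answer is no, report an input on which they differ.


Although arithmetic usage differs; loop structure differs; constant usage differs; local variable names differ, 270/270 inputs agree.
verdict: equivalent


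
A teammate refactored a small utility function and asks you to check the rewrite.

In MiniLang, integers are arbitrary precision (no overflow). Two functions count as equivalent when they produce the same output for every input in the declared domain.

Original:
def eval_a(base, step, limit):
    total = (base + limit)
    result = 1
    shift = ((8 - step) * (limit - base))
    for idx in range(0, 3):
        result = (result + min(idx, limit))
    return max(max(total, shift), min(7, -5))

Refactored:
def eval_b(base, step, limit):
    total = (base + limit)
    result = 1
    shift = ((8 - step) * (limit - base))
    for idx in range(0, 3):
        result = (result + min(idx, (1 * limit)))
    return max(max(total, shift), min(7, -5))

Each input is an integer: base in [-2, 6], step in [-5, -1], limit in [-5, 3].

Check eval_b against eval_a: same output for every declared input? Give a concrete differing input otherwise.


The two are interchangeable: arithmetic usage differs, and constant usage differs, and every declared input agrees.
Spot check at base=1, step=-3, limit=0 — eval_a: total := 1 | result := 1 | shift := -11 | iter idx=0: | result := 1 | iter idx=1: | result := 1 | iter idx=2: | result := 1 | result 1. eval_b: total := 1 | result := 1 | shift := -11 | iter idx=0: | result := 1 | iter idx=1: | result := 1 | iter idx=2: | result := 1 | result 1. Both give 1.
Across all 405 domain points the two functions coincide.
verdict: equivalent


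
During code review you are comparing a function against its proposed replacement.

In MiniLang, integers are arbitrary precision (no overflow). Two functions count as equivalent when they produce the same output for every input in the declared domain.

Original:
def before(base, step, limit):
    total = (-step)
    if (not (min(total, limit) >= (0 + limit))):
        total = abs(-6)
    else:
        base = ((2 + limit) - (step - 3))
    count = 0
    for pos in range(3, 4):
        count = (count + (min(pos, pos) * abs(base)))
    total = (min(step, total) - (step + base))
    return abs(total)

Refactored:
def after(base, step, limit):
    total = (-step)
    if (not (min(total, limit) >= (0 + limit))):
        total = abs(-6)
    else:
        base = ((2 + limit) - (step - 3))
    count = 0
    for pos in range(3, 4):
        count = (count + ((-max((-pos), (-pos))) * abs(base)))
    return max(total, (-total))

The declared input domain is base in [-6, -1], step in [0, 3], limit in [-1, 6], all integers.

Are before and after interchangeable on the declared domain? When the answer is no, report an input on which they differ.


Evaluate both at base=-6, step=0, limit=-1.
before: total = 0; (not (min(total, limit) >= (0 + limit))) -> false; base = 4; count = 0; [pos=3]; count = 12; total = -4; return 4
after: total = 0; (not (min(total, limit) >= (0 + limit))) -> false; base = 4; count = 0; [pos=3]; count = 12; return 0
4 != 0, so the rewrite changes behavior.
verdict: not equivalent; witness: base=-6, step=0, limit=-1


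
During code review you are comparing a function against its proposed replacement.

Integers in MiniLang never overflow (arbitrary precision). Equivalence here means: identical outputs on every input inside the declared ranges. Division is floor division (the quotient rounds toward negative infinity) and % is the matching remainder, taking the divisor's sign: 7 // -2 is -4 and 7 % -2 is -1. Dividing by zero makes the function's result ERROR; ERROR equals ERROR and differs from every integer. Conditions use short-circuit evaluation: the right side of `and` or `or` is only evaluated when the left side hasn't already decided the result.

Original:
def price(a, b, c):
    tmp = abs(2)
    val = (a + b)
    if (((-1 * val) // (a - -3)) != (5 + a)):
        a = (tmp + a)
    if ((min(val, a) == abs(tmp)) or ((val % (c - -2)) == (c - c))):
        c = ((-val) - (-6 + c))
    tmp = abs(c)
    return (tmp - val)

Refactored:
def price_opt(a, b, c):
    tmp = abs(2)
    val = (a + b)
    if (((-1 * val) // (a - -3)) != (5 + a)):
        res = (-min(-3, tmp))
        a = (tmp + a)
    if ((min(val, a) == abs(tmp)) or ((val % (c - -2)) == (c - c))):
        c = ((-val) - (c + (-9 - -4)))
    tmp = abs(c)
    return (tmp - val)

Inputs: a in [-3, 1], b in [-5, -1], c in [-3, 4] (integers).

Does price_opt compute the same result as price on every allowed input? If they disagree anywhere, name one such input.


The rewrite breaks on a=-2, b=-5, c=-3, where the results are 23 and 22.
price: tmp := 2 | val := -7 | (((-1 * val) // (a - -3)) != (5 + a)): true | a := 0 | ((min(val, a) == abs(tmp)) or ((val % (c - -2)) == (c - c))): true | c := 16 | tmp := 16 | result 23
price_opt: tmp := 2 | val := -7 | (((-1 * val) // (a - -3)) != (5 + a)): true | res := 3 | a := 0 | ((min(val, a) == abs(tmp)) or ((val % (c - -2)) == (c - c))): true | c := 15 | tmp := 15 | result 22
verdict: not equivalent; witness: a=-2, b=-5, c=-3


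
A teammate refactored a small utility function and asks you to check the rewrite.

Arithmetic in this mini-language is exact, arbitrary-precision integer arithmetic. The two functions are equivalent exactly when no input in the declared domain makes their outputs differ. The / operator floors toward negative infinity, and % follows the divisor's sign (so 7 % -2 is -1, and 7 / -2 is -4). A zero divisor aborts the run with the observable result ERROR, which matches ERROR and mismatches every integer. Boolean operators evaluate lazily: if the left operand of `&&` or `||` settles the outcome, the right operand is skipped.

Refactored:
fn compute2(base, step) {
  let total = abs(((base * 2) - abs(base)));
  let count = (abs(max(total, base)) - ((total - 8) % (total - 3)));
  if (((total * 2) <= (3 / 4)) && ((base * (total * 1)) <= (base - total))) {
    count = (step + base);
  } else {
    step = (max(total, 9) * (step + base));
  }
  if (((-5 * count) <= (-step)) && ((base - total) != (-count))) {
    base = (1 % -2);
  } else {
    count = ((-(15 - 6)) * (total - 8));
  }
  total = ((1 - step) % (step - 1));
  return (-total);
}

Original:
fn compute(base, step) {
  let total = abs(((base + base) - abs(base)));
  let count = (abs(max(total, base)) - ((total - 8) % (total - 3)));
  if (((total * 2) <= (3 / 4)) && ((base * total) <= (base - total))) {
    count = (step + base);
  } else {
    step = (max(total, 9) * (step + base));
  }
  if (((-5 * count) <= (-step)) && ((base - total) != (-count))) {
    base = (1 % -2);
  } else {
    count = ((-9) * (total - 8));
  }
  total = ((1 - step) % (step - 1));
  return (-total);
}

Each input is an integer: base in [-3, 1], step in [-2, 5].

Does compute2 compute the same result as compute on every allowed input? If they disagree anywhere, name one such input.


The two versions differ — the changes include constant usage differs; arithmetic usage differs.
Tracing base=-2, step=-2: compute: total becomes 6; next count becomes 5; next (((total * 2) <= (3 / 4)) && ((base * total) <= (base - total))) evaluates to false; next step becomes -36; next (((-5 * count) <= (-step)) && ((base - total) != (-count))) evaluates to true; next base becomes -1; next total becomes 0; next final value 0 | compute2: total becomes 6; next count becomes 5; next (((total * 2) <= (3 / 4)) && ((base * (total * 1)) <= (base - total))) evaluates to false; next step becomes -36; next (((-5 * count) <= (-step)) && ((base - total) != (-count))) evaluates to true; next base becomes -1; next total becomes 0; next final value 0 — matching result 0.
An exhaustive pass over the 40 declared inputs shows identical outputs.
verdict: equivalent


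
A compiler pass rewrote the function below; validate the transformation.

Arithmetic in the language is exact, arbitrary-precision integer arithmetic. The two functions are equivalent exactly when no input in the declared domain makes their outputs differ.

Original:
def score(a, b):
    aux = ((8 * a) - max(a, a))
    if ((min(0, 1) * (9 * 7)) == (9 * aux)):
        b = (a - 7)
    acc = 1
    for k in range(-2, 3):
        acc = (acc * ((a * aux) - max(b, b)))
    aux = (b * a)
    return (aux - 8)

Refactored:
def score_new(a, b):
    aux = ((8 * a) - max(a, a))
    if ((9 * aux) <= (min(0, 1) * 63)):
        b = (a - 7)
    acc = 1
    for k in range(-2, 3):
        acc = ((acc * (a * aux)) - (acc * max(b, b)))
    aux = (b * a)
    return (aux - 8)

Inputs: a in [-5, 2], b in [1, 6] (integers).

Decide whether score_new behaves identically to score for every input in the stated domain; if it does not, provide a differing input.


Consider the input a=-5, b=1.
score: aux becomes -35; next ((min(0, 1) * (9 * 7)) == (9 * aux)) evaluates to false; next acc becomes 1; next at k=-2:; next acc becomes 174; next at k=-1:; next acc becomes 30276; next at k=0:; next acc becomes 5268024; next at k=1:; next acc becomes 916636176; next at k=2:; next acc becomes 159494694624; next aux becomes -5; next final value -13
score_new: aux becomes -35; next ((9 * aux) <= (min(0, 1) * 63)) evaluates to true; next b becomes -12; next acc becomes 1; next at k=-2:; next acc becomes 187; next at k=-1:; next acc becomes 34969; next at k=0:; next acc becomes 6539203; next at k=1:; next acc becomes 1222830961; next at k=2:; next acc becomes 228669389707; next aux becomes 60; next final value 52
-13 against 52: the behavior changed.
verdict: not equivalent; witness: a=-5, b=1
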